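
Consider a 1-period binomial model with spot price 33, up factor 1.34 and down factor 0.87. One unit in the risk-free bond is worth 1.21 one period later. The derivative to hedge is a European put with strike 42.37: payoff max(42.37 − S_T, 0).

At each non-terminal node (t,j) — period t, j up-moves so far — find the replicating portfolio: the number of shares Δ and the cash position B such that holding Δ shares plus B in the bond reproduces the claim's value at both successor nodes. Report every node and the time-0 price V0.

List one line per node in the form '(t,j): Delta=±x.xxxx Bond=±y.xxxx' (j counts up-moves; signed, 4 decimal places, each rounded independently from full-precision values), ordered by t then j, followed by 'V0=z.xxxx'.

Since d<R<u, set p* = (R−d)/(u−d) = 0.7234; price each node as the discounted p*-expectation of its children.
At expiry t=1: V(1,0)=13.6600, V(1,1)=0.0000
Node (0,0) S=33.0000: V=(p*·0.0000+(1−p*)·13.6600)/1.21=3.1226; Δ=(0.0000−13.6600)/(44.2200−28.7100)=-0.8807; B=V−Δ·S=32.1864
Root portfolio cost Δ·33+B reproduces V0=3.1226.

(0,0): Delta=-0.8807 Bond=32.1864
V0=3.1226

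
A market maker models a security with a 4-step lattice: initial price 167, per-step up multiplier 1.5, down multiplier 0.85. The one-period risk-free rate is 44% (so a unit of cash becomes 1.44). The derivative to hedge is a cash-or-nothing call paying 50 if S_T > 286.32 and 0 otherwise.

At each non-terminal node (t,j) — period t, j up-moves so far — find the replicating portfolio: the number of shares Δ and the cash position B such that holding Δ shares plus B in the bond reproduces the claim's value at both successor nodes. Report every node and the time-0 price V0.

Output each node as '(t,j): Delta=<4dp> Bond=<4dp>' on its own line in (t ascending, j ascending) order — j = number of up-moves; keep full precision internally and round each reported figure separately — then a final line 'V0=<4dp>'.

Risk-neutral probability p* = (R−d)/(u−d) = (1.44−0.85)/(1.5−0.85) = 0.9077.
At expiry t=4: V(4,0)=0.0000, V(4,1)=0.0000, V(4,2)=0.0000, V(4,3)=50.0000, V(4,4)=50.0000
  t=3,j=0: stock 102.5589 → up 153.8383 (V=0.0000), down 87.1750 (V=0.0000). Price 0.0000; hedge Δ=0.0000, bond B=0.0000.
  t=3,j=1: stock 180.9862 → up 271.4794 (V=0.0000), down 153.8383 (V=0.0000). Price 0.0000; hedge Δ=0.0000, bond B=0.0000.
  t=3,j=2: stock 319.3875 → up 479.0812 (V=50.0000), down 271.4794 (V=0.0000). Price 31.5171; hedge Δ=0.2408, bond B=-45.4060.
  t=3,j=3: stock 563.6250 → up 845.4375 (V=50.0000), down 479.0813 (V=50.0000). Price 34.7222; hedge Δ=0.0000, bond B=34.7222.
  t=2,j=0: stock 120.6575 → up 180.9862 (V=0.0000), down 102.5589 (V=0.0000). Price 0.0000; hedge Δ=0.0000, bond B=0.0000.
  t=2,j=1: stock 212.9250 → up 319.3875 (V=31.5171), down 180.9862 (V=0.0000). Price 19.8665; hedge Δ=0.2277, bond B=-28.6213.
  t=2,j=2: stock 375.7500 → up 563.6250 (V=34.7222), down 319.3875 (V=31.5171). Price 23.9072; hedge Δ=0.0131, bond B=18.9762.
  t=1,j=0: stock 141.9500 → up 212.9250 (V=19.8665), down 120.6575 (V=0.0000). Price 12.5227; hedge Δ=0.2153, bond B=-18.0412.
  t=1,j=1: stock 250.5000 → up 375.7500 (V=23.9072), down 212.9250 (V=19.8665). Price 16.3432; hedge Δ=0.0248, bond B=10.1268.
  t=0,j=0: stock 167.0000 → up 250.5000 (V=16.3432), down 141.9500 (V=12.5227). Price 11.1045; hedge Δ=0.0352, bond B=5.2269.
Check: Δ(0,0)·S0 + B(0,0) = 11.1045 = V0.

(0,0): Delta=0.0352 Bond=5.2269
(1,0): Delta=0.2153 Bond=-18.0412
(1,1): Delta=0.0248 Bond=10.1268
(2,0): Delta=0.0000 Bond=0.0000
(2,1): Delta=0.2277 Bond=-28.6213
(2,2): Delta=0.0131 Bond=18.9762
(3,0): Delta=0.0000 Bond=0.0000
(3,1): Delta=0.0000 Bond=0.0000
(3,2): Delta=0.2408 Bond=-45.4060
(3,3): Delta=0.0000 Bond=34.7222
V0=11.1045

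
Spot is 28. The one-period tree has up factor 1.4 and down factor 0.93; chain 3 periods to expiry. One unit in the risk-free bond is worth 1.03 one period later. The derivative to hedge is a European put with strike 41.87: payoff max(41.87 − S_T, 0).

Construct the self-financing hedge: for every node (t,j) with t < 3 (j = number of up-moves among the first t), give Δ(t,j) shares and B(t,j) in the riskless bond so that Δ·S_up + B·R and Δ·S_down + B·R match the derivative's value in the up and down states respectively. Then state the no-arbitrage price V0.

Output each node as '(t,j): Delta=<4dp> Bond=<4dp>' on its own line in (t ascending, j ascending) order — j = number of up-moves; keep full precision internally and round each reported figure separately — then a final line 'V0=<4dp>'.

Since d<R<u, set p* = (R−d)/(u−d) = 0.2128; price each node as the discounted p*-expectation of its children.
Payoff layer (t=3): V(3,0)=19.3480, V(3,1)=7.9659, V(3,2)=0.0000, V(3,3)=0.0000
Node (2,0) S=24.2172: V=(p*·7.9659+(1−p*)·19.3480)/1.03=16.4333; Δ=(7.9659−19.3480)/(33.9041−22.5220)=-1.0000; B=V−Δ·S=40.6505
Node (2,1) S=36.4560: V=(p*·0.0000+(1−p*)·7.9659)/1.03=6.0884; Δ=(0.0000−7.9659)/(51.0384−33.9041)=-0.4649; B=V−Δ·S=23.0372
Node (2,2) S=54.8800: V=(p*·0.0000+(1−p*)·0.0000)/1.03=0.0000; Δ=(0.0000−0.0000)/(76.8320−51.0384)=0.0000; B=V−Δ·S=0.0000
Node (1,0) S=26.0400: V=(p*·6.0884+(1−p*)·16.4333)/1.03=13.8177; Δ=(6.0884−16.4333)/(36.4560−24.2172)=-0.8453; B=V−Δ·S=35.8281
Node (1,1) S=39.2000: V=(p*·0.0000+(1−p*)·6.0884)/1.03=4.6534; Δ=(0.0000−6.0884)/(54.8800−36.4560)=-0.3305; B=V−Δ·S=17.6074
Node (0,0) S=28.0000: V=(p*·4.6534+(1−p*)·13.8177)/1.03=11.5222; Δ=(4.6534−13.8177)/(39.2000−26.0400)=-0.6964; B=V−Δ·S=31.0208
Check: Δ(0,0)·S0 + B(0,0) = 11.5222 = V0.

(0,0): Delta=-0.6964 Bond=31.0208
(1,0): Delta=-0.8453 Bond=35.8281
(1,1): Delta=-0.3305 Bond=17.6074
(2,0): Delta=-1.0000 Bond=40.6505
(2,1): Delta=-0.4649 Bond=23.0372
(2,2): Delta=0.0000 Bond=0.0000
V0=11.5222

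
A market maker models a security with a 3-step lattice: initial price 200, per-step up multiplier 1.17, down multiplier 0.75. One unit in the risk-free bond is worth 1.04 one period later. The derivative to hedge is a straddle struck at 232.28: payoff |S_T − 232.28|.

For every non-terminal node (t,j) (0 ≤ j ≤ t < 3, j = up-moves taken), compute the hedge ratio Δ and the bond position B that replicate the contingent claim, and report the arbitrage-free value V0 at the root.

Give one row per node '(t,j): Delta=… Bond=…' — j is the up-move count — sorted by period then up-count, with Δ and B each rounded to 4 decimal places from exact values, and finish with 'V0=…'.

Risk-neutral probability p* = (R−d)/(u−d) = (1.04−0.75)/(1.17−0.75) = 0.6905.
Terminal payoffs: V(3,0)=147.9050, V(3,1)=100.6550, V(3,2)=26.9450, V(3,3)=88.0426
Node (2,0) S=112.5000: V=(p*·100.6550+(1−p*)·147.9050)/1.04=110.8462; Δ=(100.6550−147.9050)/(131.6250−84.3750)=-1.0000; B=V−Δ·S=223.3462
Node (2,1) S=175.5000: V=(p*·26.9450+(1−p*)·100.6550)/1.04=47.8462; Δ=(26.9450−100.6550)/(205.3350−131.6250)=-1.0000; B=V−Δ·S=223.3462
Node (2,2) S=273.7800: V=(p*·88.0426+(1−p*)·26.9450)/1.04=66.4725; Δ=(88.0426−26.9450)/(320.3226−205.3350)=0.5313; B=V−Δ·S=-78.9979
Node (1,0) S=150.0000: V=(p*·47.8462+(1−p*)·110.8462)/1.04=64.7559; Δ=(47.8462−110.8462)/(175.5000−112.5000)=-1.0000; B=V−Δ·S=214.7559
Node (1,1) S=234.0000: V=(p*·66.4725+(1−p*)·47.8462)/1.04=58.3723; Δ=(66.4725−47.8462)/(273.7800−175.5000)=0.1895; B=V−Δ·S=14.0238
Node (0,0) S=200.0000: V=(p*·58.3723+(1−p*)·64.7559)/1.04=58.0271; Δ=(58.3723−64.7559)/(234.0000−150.0000)=-0.0760; B=V−Δ·S=73.2261
The time-0 hedge costs 58.0271, which is the no-arbitrage price.

(0,0): Delta=-0.0760 Bond=73.2261
(1,0): Delta=-1.0000 Bond=214.7559
(1,1): Delta=0.1895 Bond=14.0238
(2,0): Delta=-1.0000 Bond=223.3462
(2,1): Delta=-1.0000 Bond=223.3462
(2,2): Delta=0.5313 Bond=-78.9979
V0=58.0271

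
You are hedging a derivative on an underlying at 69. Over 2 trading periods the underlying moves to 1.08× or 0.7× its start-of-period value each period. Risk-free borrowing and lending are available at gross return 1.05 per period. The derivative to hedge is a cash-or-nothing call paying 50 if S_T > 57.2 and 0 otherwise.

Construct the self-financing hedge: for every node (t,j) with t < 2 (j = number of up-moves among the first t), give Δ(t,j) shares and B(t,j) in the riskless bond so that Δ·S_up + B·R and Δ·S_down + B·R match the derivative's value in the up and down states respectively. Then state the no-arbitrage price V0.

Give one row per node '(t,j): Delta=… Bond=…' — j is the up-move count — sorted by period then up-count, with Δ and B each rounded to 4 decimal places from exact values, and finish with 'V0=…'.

No-arbitrage ⇒ martingale measure with p* = (R−d)/(u−d) = 0.9211.
Terminal payoffs: V(2,0)=0.0000, V(2,1)=0.0000, V(2,2)=50.0000
(1,0): S=48.3000. Δ = (V_up−V_dn)/(S_up−S_dn) = (0.0000−0.0000)/(52.1640−33.8100) = 0.0000. V = [p*·0.0000 + (1−p*)·0.0000]/1.05 = 0.0000. B = V − Δ·S = 0.0000.
(1,1): S=74.5200. Δ = (V_up−V_dn)/(S_up−S_dn) = (50.0000−0.0000)/(80.4816−52.1640) = 1.7657. V = [p*·50.0000 + (1−p*)·0.0000]/1.05 = 43.8596. B = V − Δ·S = -87.7193.
(0,0): S=69.0000. Δ = (V_up−V_dn)/(S_up−S_dn) = (43.8596−0.0000)/(74.5200−48.3000) = 1.6728. V = [p*·43.8596 + (1−p*)·0.0000]/1.05 = 38.4734. B = V − Δ·S = -76.9468.
Self-financing check: at every node Δ·S+B equals the discounted successor values.

(0,0): Delta=1.6728 Bond=-76.9468
(1,0): Delta=0.0000 Bond=0.0000
(1,1): Delta=1.7657 Bond=-87.7193
V0=38.4734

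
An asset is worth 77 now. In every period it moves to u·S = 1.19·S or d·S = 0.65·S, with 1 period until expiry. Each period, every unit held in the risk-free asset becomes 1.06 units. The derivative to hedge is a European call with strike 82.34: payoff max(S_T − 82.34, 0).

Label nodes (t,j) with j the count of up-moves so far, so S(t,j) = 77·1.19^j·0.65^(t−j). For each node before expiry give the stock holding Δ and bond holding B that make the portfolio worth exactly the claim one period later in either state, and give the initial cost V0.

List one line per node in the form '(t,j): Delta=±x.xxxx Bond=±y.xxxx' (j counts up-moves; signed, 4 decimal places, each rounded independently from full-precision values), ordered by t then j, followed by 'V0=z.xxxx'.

(0,0): Delta=0.2234 Bond=-10.5494
V0=6.6543

Since d<R<u, set p* = (R−d)/(u−d) = 0.7593; price each node as the discounted p*-expectation of its children.
Terminal payoffs: V(1,0)=0.0000, V(1,1)=9.2900
  t=0,j=0: stock 77.0000 → up 91.6300 (V=9.2900), down 50.0500 (V=0.0000). Price 6.6543; hedge Δ=0.2234, bond B=-10.5494.
The time-0 hedge costs 6.6543, which is the no-arbitrage price.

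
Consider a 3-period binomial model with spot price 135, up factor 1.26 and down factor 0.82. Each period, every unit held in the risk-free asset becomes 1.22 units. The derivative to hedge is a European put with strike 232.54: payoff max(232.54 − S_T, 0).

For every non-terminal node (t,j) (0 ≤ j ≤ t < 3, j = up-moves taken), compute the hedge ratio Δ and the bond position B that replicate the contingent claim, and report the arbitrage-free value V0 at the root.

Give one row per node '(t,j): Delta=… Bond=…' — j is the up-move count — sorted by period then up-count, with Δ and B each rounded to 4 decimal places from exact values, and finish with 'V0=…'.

The replicating-portfolio and risk-neutral prices coincide; use p* = (1.22−0.82)/(1.26−0.82) = 0.9091 for the latter.
Terminal payoffs: V(3,0)=158.1053, V(3,1)=118.1648, V(3,2)=56.7927, V(3,3)=0.0000
Node (2,0) S=90.7740: V=(p*·118.1648+(1−p*)·158.1053)/1.22=99.8326; Δ=(118.1648−158.1053)/(114.3752−74.4347)=-1.0000; B=V−Δ·S=190.6066
Node (2,1) S=139.4820: V=(p*·56.7927+(1−p*)·118.1648)/1.22=51.1246; Δ=(56.7927−118.1648)/(175.7473−114.3752)=-1.0000; B=V−Δ·S=190.6066
Node (2,2) S=214.3260: V=(p*·0.0000+(1−p*)·56.7927)/1.22=4.2319; Δ=(0.0000−56.7927)/(270.0508−175.7473)=-0.6022; B=V−Δ·S=133.3062
Node (1,0) S=110.7000: V=(p*·51.1246+(1−p*)·99.8326)/1.22=45.5349; Δ=(51.1246−99.8326)/(139.4820−90.7740)=-1.0000; B=V−Δ·S=156.2349
Node (1,1) S=170.1000: V=(p*·4.2319+(1−p*)·51.1246)/1.22=6.9630; Δ=(4.2319−51.1246)/(214.3260−139.4820)=-0.6265; B=V−Δ·S=113.5372
Node (0,0) S=135.0000: V=(p*·6.9630+(1−p*)·45.5349)/1.22=8.5816; Δ=(6.9630−45.5349)/(170.1000−110.7000)=-0.6494; B=V−Δ·S=96.2449
Check: Δ(0,0)·S0 + B(0,0) = 8.5816 = V0.

(0,0): Delta=-0.6494 Bond=96.2449
(1,0): Delta=-1.0000 Bond=156.2349
(1,1): Delta=-0.6265 Bond=113.5372
(2,0): Delta=-1.0000 Bond=190.6066
(2,1): Delta=-1.0000 Bond=190.6066
(2,2): Delta=-0.6022 Bond=133.3062
V0=8.5816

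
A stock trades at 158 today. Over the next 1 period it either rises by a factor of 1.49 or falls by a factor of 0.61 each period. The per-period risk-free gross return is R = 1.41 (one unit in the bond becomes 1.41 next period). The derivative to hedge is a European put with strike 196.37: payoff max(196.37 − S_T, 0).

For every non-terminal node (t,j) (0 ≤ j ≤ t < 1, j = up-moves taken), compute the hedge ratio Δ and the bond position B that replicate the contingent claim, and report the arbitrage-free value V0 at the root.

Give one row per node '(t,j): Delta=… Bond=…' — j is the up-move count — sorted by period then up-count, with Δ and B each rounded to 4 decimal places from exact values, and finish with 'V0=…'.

No-arbitrage ⇒ martingale measure with p* = (R−d)/(u−d) = 0.9091.
At expiry t=1: V(1,0)=99.9900, V(1,1)=0.0000
Node (0,0) S=158.0000: V=(p*·0.0000+(1−p*)·99.9900)/1.41=6.4468; Δ=(0.0000−99.9900)/(235.4200−96.3800)=-0.7191; B=V−Δ·S=120.0718
Each (Δ,B) replicates both successor values, so the strategy is self-financing and V0 is arbitrage-free.

(0,0): Delta=-0.7191 Bond=120.0718
V0=6.4468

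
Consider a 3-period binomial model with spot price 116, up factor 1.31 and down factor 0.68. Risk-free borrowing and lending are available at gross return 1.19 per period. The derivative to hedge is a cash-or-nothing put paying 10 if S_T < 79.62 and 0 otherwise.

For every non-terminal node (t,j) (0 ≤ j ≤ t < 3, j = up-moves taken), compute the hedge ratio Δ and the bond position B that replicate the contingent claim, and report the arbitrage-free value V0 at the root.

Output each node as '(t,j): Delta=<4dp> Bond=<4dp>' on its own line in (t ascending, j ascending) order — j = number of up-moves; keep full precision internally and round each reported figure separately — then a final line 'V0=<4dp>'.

Under the risk-neutral measure, an up-move has probability p* = (R−d)/(u−d) = 0.8095 and values discount at R = 1.19.
At expiry t=3: V(3,0)=10.0000, V(3,1)=10.0000, V(3,2)=0.0000, V(3,3)=0.0000
  t=2,j=0: stock 53.6384 → up 70.2663 (V=10.0000), down 36.4741 (V=10.0000). Price 8.4034; hedge Δ=0.0000, bond B=8.4034.
  t=2,j=1: stock 103.3328 → up 135.3660 (V=0.0000), down 70.2663 (V=10.0000). Price 1.6006; hedge Δ=-0.1536, bond B=17.4737.
  t=2,j=2: stock 199.0676 → up 260.7786 (V=0.0000), down 135.3660 (V=0.0000). Price 0.0000; hedge Δ=0.0000, bond B=0.0000.
  t=1,j=0: stock 78.8800 → up 103.3328 (V=1.6006), down 53.6384 (V=8.4034). Price 2.4339; hedge Δ=-0.1369, bond B=13.2319.
  t=1,j=1: stock 151.9600 → up 199.0676 (V=0.0000), down 103.3328 (V=1.6006). Price 0.2562; hedge Δ=-0.0167, bond B=2.7969.
  t=0,j=0: stock 116.0000 → up 151.9600 (V=0.2562), down 78.8800 (V=2.4339). Price 0.5639; hedge Δ=-0.0298, bond B=4.0206.
Each (Δ,B) replicates both successor values, so the strategy is self-financing and V0 is arbitrage-free.

(0,0): Delta=-0.0298 Bond=4.0206
(1,0): Delta=-0.1369 Bond=13.2319
(1,1): Delta=-0.0167 Bond=2.7969
(2,0): Delta=0.0000 Bond=8.4034
(2,1): Delta=-0.1536 Bond=17.4737
(2,2): Delta=0.0000 Bond=0.0000
V0=0.5639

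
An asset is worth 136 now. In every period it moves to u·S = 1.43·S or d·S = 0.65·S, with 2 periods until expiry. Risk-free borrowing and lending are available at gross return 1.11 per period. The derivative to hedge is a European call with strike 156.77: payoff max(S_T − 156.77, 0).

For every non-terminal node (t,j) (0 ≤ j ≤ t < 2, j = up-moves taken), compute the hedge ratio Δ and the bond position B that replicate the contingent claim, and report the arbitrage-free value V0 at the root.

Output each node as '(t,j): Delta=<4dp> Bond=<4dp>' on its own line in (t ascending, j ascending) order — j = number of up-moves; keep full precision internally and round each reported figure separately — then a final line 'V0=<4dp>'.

(0,0): Delta=0.6077 Bond=-48.3980
(1,0): Delta=0.0000 Bond=0.0000
(1,1): Delta=0.7999 Bond=-91.0934
V0=34.2509

The replicating-portfolio and risk-neutral prices coincide; use p* = (1.11−0.65)/(1.43−0.65) = 0.5897 for the latter.
Payoff layer (t=2): V(2,0)=0.0000, V(2,1)=0.0000, V(2,2)=121.3364
(1,0): S=88.4000. Δ = (V_up−V_dn)/(S_up−S_dn) = (0.0000−0.0000)/(126.4120−57.4600) = 0.0000. V = [p*·0.0000 + (1−p*)·0.0000]/1.11 = 0.0000. B = V − Δ·S = 0.0000.
(1,1): S=194.4800. Δ = (V_up−V_dn)/(S_up−S_dn) = (121.3364−0.0000)/(278.1064−126.4120) = 0.7999. V = [p*·121.3364 + (1−p*)·0.0000]/1.11 = 64.4661. B = V − Δ·S = -91.0934.
(0,0): S=136.0000. Δ = (V_up−V_dn)/(S_up−S_dn) = (64.4661−0.0000)/(194.4800−88.4000) = 0.6077. V = [p*·64.4661 + (1−p*)·0.0000]/1.11 = 34.2509. B = V − Δ·S = -48.3980.
Check: Δ(0,0)·S0 + B(0,0) = 34.2509 = V0.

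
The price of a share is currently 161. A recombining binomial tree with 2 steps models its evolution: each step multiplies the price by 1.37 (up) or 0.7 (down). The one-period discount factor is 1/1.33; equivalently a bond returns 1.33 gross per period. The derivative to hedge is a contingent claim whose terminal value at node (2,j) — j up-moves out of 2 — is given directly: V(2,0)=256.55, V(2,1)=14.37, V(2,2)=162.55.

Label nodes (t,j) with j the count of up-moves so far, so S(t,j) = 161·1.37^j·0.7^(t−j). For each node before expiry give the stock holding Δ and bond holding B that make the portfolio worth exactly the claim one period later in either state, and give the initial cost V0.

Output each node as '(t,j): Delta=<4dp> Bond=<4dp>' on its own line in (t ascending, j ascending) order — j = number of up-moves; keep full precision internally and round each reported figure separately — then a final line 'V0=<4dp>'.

(0,0): Delta=0.8704 Bond=-57.4582
(1,0): Delta=-3.2073 Bond=383.1383
(1,1): Delta=1.0027 Bond=-105.5977
V0=82.6775

Risk-neutral probability p* = (R−d)/(u−d) = (1.33−0.7)/(1.37−0.7) = 0.9403.
Payoff layer (t=2): V(2,0)=256.5500, V(2,1)=14.3700, V(2,2)=162.5500
  t=1,j=0: stock 112.7000 → up 154.3990 (V=14.3700), down 78.8900 (V=256.5500). Price 21.6756; hedge Δ=-3.2073, bond B=383.1383.
  t=1,j=1: stock 220.5700 → up 302.1809 (V=162.5500), down 154.3990 (V=14.3700). Price 115.5665; hedge Δ=1.0027, bond B=-105.5977.
  t=0,j=0: stock 161.0000 → up 220.5700 (V=115.5665), down 112.7000 (V=21.6756). Price 82.6775; hedge Δ=0.8704, bond B=-57.4582.
The time-0 hedge costs 82.6775, which is the no-arbitrage price.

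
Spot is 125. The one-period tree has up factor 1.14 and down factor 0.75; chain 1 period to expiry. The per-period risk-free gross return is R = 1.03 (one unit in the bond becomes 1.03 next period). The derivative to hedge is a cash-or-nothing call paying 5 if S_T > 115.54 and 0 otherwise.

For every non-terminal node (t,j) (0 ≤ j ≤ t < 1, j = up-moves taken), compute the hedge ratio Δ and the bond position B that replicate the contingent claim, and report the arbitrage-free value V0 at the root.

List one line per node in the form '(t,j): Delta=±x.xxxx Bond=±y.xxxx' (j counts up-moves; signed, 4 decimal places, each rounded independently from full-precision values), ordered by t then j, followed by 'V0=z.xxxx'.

(0,0): Delta=0.1026 Bond=-9.3353
V0=3.4852

Under the risk-neutral measure, an up-move has probability p* = (R−d)/(u−d) = 0.7179 and values discount at R = 1.03.
At expiry t=1: V(1,0)=0.0000, V(1,1)=5.0000
Node (0,0) S=125.0000: V=(p*·5.0000+(1−p*)·0.0000)/1.03=3.4852; Δ=(5.0000−0.0000)/(142.5000−93.7500)=0.1026; B=V−Δ·S=-9.3353
The time-0 hedge costs 3.4852, which is the no-arbitrage price.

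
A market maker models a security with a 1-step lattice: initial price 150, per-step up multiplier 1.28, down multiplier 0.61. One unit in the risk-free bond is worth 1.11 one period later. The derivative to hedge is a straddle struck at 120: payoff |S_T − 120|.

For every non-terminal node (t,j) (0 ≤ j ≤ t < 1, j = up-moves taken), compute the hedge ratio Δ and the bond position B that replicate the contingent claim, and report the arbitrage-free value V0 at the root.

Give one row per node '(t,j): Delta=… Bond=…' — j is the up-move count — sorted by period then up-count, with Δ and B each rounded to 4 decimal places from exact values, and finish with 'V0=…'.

Under the risk-neutral measure, an up-move has probability p* = (R−d)/(u−d) = 0.7463 and values discount at R = 1.11.
Terminal payoffs: V(1,0)=28.5000, V(1,1)=72.0000
Node (0,0) S=150.0000: V=(p*·72.0000+(1−p*)·28.5000)/1.11=54.9213; Δ=(72.0000−28.5000)/(192.0000−91.5000)=0.4328; B=V−Δ·S=-10.0040
Each (Δ,B) replicates both successor values, so the strategy is self-financing and V0 is arbitrage-free.

(0,0): Delta=0.4328 Bond=-10.0040
V0=54.9213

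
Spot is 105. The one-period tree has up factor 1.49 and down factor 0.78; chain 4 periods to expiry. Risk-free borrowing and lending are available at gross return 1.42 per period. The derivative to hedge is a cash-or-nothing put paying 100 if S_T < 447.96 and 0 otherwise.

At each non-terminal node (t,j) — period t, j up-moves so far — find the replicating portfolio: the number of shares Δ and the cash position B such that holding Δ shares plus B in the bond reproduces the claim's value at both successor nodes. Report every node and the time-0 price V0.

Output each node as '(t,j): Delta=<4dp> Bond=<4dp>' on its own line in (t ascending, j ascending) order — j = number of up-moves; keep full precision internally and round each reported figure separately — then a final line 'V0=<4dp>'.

(0,0): Delta=-0.3431 Bond=44.3851
(1,0): Delta=0.0000 Bond=34.9249
(1,1): Delta=-0.3628 Bond=66.1005
(2,0): Delta=0.0000 Bond=49.5933
(2,1): Delta=0.0000 Bond=49.5933
(2,2): Delta=-0.3835 Bond=98.7046
(3,0): Delta=0.0000 Bond=70.4225
(3,1): Delta=0.0000 Bond=70.4225
(3,2): Delta=0.0000 Bond=70.4225
(3,3): Delta=-0.4055 Bond=147.7881
V0=8.3570

The replicating-portfolio and risk-neutral prices coincide; use p* = (1.42−0.78)/(1.49−0.78) = 0.9014 for the latter.
Payoff layer (t=4): V(4,0)=100.0000, V(4,1)=100.0000, V(4,2)=100.0000, V(4,3)=100.0000, V(4,4)=0.0000
Node (3,0) S=49.8280: V=(p*·100.0000+(1−p*)·100.0000)/1.42=70.4225; Δ=(100.0000−100.0000)/(74.2437−38.8658)=0.0000; B=V−Δ·S=70.4225
Node (3,1) S=95.1842: V=(p*·100.0000+(1−p*)·100.0000)/1.42=70.4225; Δ=(100.0000−100.0000)/(141.8244−74.2437)=0.0000; B=V−Δ·S=70.4225
Node (3,2) S=181.8262: V=(p*·100.0000+(1−p*)·100.0000)/1.42=70.4225; Δ=(100.0000−100.0000)/(270.9210−141.8244)=0.0000; B=V−Δ·S=70.4225
Node (3,3) S=347.3346: V=(p*·0.0000+(1−p*)·100.0000)/1.42=6.9431; Δ=(0.0000−100.0000)/(517.5286−270.9210)=-0.4055; B=V−Δ·S=147.7881
Node (2,0) S=63.8820: V=(p*·70.4225+(1−p*)·70.4225)/1.42=49.5933; Δ=(70.4225−70.4225)/(95.1842−49.8280)=0.0000; B=V−Δ·S=49.5933
Node (2,1) S=122.0310: V=(p*·70.4225+(1−p*)·70.4225)/1.42=49.5933; Δ=(70.4225−70.4225)/(181.8262−95.1842)=0.0000; B=V−Δ·S=49.5933
Node (2,2) S=233.1105: V=(p*·6.9431+(1−p*)·70.4225)/1.42=9.2969; Δ=(6.9431−70.4225)/(347.3346−181.8262)=-0.3835; B=V−Δ·S=98.7046
Node (1,0) S=81.9000: V=(p*·49.5933+(1−p*)·49.5933)/1.42=34.9249; Δ=(49.5933−49.5933)/(122.0310−63.8820)=0.0000; B=V−Δ·S=34.9249
Node (1,1) S=156.4500: V=(p*·9.2969+(1−p*)·49.5933)/1.42=9.3449; Δ=(9.2969−49.5933)/(233.1105−122.0310)=-0.3628; B=V−Δ·S=66.1005
Node (0,0) S=105.0000: V=(p*·9.3449+(1−p*)·34.9249)/1.42=8.3570; Δ=(9.3449−34.9249)/(156.4500−81.9000)=-0.3431; B=V−Δ·S=44.3851
Each (Δ,B) replicates both successor values, so the strategy is self-financing and V0 is arbitrage-free.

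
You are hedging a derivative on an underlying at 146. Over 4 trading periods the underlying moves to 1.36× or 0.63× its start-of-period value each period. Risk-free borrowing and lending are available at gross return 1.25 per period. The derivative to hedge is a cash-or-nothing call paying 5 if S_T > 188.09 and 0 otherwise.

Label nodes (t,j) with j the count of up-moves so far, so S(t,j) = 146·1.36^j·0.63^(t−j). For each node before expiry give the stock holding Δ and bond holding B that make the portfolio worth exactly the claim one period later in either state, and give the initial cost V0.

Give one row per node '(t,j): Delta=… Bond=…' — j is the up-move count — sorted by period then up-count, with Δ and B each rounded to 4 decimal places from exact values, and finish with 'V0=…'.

(0,0): Delta=0.0078 Bond=0.6784
(1,0): Delta=0.0344 Bond=-1.5937
(1,1): Delta=0.0057 Bond=1.2811
(2,0): Delta=0.0000 Bond=0.0000
(2,1): Delta=0.0372 Bond=-2.3455
(2,2): Delta=0.0031 Bond=2.3017
(3,0): Delta=0.0000 Bond=0.0000
(3,1): Delta=0.0000 Bond=0.0000
(3,2): Delta=0.0403 Bond=-3.4521
(3,3): Delta=0.0000 Bond=4.0000
V0=1.8219

Since d<R<u, set p* = (R−d)/(u−d) = 0.8493; price each node as the discounted p*-expectation of its children.
Terminal values V(4,·): V(4,0)=0.0000, V(4,1)=0.0000, V(4,2)=0.0000, V(4,3)=5.0000, V(4,4)=5.0000
Node (3,0) S=36.5069: V=(p*·0.0000+(1−p*)·0.0000)/1.25=0.0000; Δ=(0.0000−0.0000)/(49.6493−22.9993)=0.0000; B=V−Δ·S=0.0000
Node (3,1) S=78.8085: V=(p*·0.0000+(1−p*)·0.0000)/1.25=0.0000; Δ=(0.0000−0.0000)/(107.1795−49.6493)=0.0000; B=V−Δ·S=0.0000
Node (3,2) S=170.1262: V=(p*·5.0000+(1−p*)·0.0000)/1.25=3.3973; Δ=(5.0000−0.0000)/(231.3716−107.1795)=0.0403; B=V−Δ·S=-3.4521
Node (3,3) S=367.2566: V=(p*·5.0000+(1−p*)·5.0000)/1.25=4.0000; Δ=(5.0000−5.0000)/(499.4689−231.3716)=0.0000; B=V−Δ·S=4.0000
Node (2,0) S=57.9474: V=(p*·0.0000+(1−p*)·0.0000)/1.25=0.0000; Δ=(0.0000−0.0000)/(78.8085−36.5069)=0.0000; B=V−Δ·S=0.0000
Node (2,1) S=125.0928: V=(p*·3.3973+(1−p*)·0.0000)/1.25=2.3083; Δ=(3.3973−0.0000)/(170.1262−78.8085)=0.0372; B=V−Δ·S=-2.3455
Node (2,2) S=270.0416: V=(p*·4.0000+(1−p*)·3.3973)/1.25=3.1273; Δ=(4.0000−3.3973)/(367.2566−170.1262)=0.0031; B=V−Δ·S=2.3017
Node (1,0) S=91.9800: V=(p*·2.3083+(1−p*)·0.0000)/1.25=1.5684; Δ=(2.3083−0.0000)/(125.0928−57.9474)=0.0344; B=V−Δ·S=-1.5937
Node (1,1) S=198.5600: V=(p*·3.1273+(1−p*)·2.3083)/1.25=2.4031; Δ=(3.1273−2.3083)/(270.0416−125.0928)=0.0057; B=V−Δ·S=1.2811
Node (0,0) S=146.0000: V=(p*·2.4031+(1−p*)·1.5684)/1.25=1.8219; Δ=(2.4031−1.5684)/(198.5600−91.9800)=0.0078; B=V−Δ·S=0.6784
Self-financing check: at every node Δ·S+B equals the discounted successor values.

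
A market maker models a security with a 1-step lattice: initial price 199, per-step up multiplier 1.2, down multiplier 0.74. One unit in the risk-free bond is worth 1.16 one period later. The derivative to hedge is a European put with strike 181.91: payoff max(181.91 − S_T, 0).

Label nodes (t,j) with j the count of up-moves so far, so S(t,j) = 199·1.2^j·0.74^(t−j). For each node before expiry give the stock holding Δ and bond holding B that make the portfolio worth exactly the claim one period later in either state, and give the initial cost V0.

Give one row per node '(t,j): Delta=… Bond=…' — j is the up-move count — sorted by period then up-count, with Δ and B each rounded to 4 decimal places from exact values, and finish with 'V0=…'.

(0,0): Delta=-0.3785 Bond=77.9235
V0=2.5975

Risk-neutral probability p* = (R−d)/(u−d) = (1.16−0.74)/(1.2−0.74) = 0.9130.
Terminal payoffs: V(1,0)=34.6500, V(1,1)=0.0000
(0,0): S=199.0000. Δ = (V_up−V_dn)/(S_up−S_dn) = (0.0000−34.6500)/(238.8000−147.2600) = -0.3785. V = [p*·0.0000 + (1−p*)·34.6500]/1.16 = 2.5975. B = V − Δ·S = 77.9235.
Self-financing check: at every node Δ·S+B equals the discounted successor values.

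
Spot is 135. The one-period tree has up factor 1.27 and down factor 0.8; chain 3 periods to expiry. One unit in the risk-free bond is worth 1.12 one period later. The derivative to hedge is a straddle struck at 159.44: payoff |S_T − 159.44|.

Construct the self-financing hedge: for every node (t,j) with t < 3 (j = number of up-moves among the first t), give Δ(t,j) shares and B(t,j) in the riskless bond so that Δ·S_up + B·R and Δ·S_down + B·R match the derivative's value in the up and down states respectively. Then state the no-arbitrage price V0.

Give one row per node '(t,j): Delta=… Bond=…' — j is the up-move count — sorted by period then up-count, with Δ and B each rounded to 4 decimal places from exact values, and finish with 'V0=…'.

(0,0): Delta=0.3532 Bond=-7.2644
(1,0): Delta=-0.6466 Bond=99.8447
(1,1): Delta=0.6484 Bond=-58.7521
(2,0): Delta=-1.0000 Bond=142.3571
(2,1): Delta=-0.5423 Bond=97.5146
(2,2): Delta=1.0000 Bond=-142.3571
V0=40.4164

No-arbitrage ⇒ martingale measure with p* = (R−d)/(u−d) = 0.6809.
Terminal values V(3,·): V(3,0)=90.3200, V(3,1)=49.7120, V(3,2)=14.7532, V(3,3)=117.0917
Node (2,0) S=86.4000: V=(p*·49.7120+(1−p*)·90.3200)/1.12=55.9571; Δ=(49.7120−90.3200)/(109.7280−69.1200)=-1.0000; B=V−Δ·S=142.3571
Node (2,1) S=137.1600: V=(p*·14.7532+(1−p*)·49.7120)/1.12=23.1342; Δ=(14.7532−49.7120)/(174.1932−109.7280)=-0.5423; B=V−Δ·S=97.5146
Node (2,2) S=217.7415: V=(p*·117.0917+(1−p*)·14.7532)/1.12=75.3844; Δ=(117.0917−14.7532)/(276.5317−174.1932)=1.0000; B=V−Δ·S=-142.3571
Node (1,0) S=108.0000: V=(p*·23.1342+(1−p*)·55.9571)/1.12=30.0086; Δ=(23.1342−55.9571)/(137.1600−86.4000)=-0.6466; B=V−Δ·S=99.8447
Node (1,1) S=171.4500: V=(p*·75.3844+(1−p*)·23.1342)/1.12=52.4185; Δ=(75.3844−23.1342)/(217.7415−137.1600)=0.6484; B=V−Δ·S=-58.7521
Node (0,0) S=135.0000: V=(p*·52.4185+(1−p*)·30.0086)/1.12=40.4164; Δ=(52.4185−30.0086)/(171.4500−108.0000)=0.3532; B=V−Δ·S=-7.2644
Check: Δ(0,0)·S0 + B(0,0) = 40.4164 = V0.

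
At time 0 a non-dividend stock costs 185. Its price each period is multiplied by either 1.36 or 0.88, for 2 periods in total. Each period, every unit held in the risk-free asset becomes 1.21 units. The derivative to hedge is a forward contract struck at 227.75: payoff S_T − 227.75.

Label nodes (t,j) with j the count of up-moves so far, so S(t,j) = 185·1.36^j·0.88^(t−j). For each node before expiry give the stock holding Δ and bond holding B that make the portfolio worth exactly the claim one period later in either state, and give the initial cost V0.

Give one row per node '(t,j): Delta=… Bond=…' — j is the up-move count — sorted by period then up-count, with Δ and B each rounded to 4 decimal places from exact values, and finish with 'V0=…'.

Risk-neutral probability p* = (R−d)/(u−d) = (1.21−0.88)/(1.36−0.88) = 0.6875.
Terminal payoffs: V(2,0)=-84.4860, V(2,1)=-6.3420, V(2,2)=114.4260
Node (1,0) S=162.8000: V=(p*·-6.3420+(1−p*)·-84.4860)/1.21=-25.4231; Δ=(-6.3420−-84.4860)/(221.4080−143.2640)=1.0000; B=V−Δ·S=-188.2231
Node (1,1) S=251.6000: V=(p*·114.4260+(1−p*)·-6.3420)/1.21=63.3769; Δ=(114.4260−-6.3420)/(342.1760−221.4080)=1.0000; B=V−Δ·S=-188.2231
Node (0,0) S=185.0000: V=(p*·63.3769+(1−p*)·-25.4231)/1.21=29.4437; Δ=(63.3769−-25.4231)/(251.6000−162.8000)=1.0000; B=V−Δ·S=-155.5563
Each (Δ,B) replicates both successor values, so the strategy is self-financing and V0 is arbitrage-free.

(0,0): Delta=1.0000 Bond=-155.5563
(1,0): Delta=1.0000 Bond=-188.2231
(1,1): Delta=1.0000 Bond=-188.2231
V0=29.4437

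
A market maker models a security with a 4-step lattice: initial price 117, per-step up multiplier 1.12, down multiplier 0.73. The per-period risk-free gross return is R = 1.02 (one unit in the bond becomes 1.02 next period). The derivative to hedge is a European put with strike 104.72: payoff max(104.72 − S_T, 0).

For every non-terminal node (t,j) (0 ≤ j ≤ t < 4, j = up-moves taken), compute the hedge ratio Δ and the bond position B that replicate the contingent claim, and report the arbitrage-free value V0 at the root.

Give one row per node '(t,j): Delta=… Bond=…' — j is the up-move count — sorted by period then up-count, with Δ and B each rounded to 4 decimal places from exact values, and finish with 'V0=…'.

Risk-neutral probability p* = (R−d)/(u−d) = (1.02−0.73)/(1.12−0.73) = 0.7436.
At expiry t=4: V(4,0)=71.4941, V(4,1)=53.7432, V(4,2)=26.5090, V(4,3)=0.0000, V(4,4)=0.0000
  t=3,j=0: stock 45.5150 → up 50.9768 (V=53.7432), down 33.2259 (V=71.4941). Price 57.1517; hedge Δ=-1.0000, bond B=102.6667.
  t=3,j=1: stock 69.8312 → up 78.2110 (V=26.5090), down 50.9768 (V=53.7432). Price 32.8355; hedge Δ=-1.0000, bond B=102.6667.
  t=3,j=2: stock 107.1383 → up 119.9949 (V=0.0000), down 78.2110 (V=26.5090). Price 6.6639; hedge Δ=-0.6344, bond B=74.6358.
  t=3,j=3: stock 164.3766 → up 184.1018 (V=0.0000), down 119.9949 (V=0.0000). Price 0.0000; hedge Δ=0.0000, bond B=0.0000.
  t=2,j=0: stock 62.3493 → up 69.8312 (V=32.8355), down 45.5150 (V=57.1517). Price 38.3043; hedge Δ=-1.0000, bond B=100.6536.
  t=2,j=1: stock 95.6592 → up 107.1383 (V=6.6639), down 69.8312 (V=32.8355). Price 13.1123; hedge Δ=-0.7015, bond B=80.2188.
  t=2,j=2: stock 146.7648 → up 164.3766 (V=0.0000), down 107.1383 (V=6.6639). Price 1.6752; hedge Δ=-0.1164, bond B=18.7621.
  t=1,j=0: stock 85.4100 → up 95.6592 (V=13.1123), down 62.3493 (V=38.3043). Price 19.1880; hedge Δ=-0.7563, bond B=83.7829.
  t=1,j=1: stock 131.0400 → up 146.7648 (V=1.6752), down 95.6592 (V=13.1123). Price 4.5174; hedge Δ=-0.2238, bond B=33.8434.
  t=0,j=0: stock 117.0000 → up 131.0400 (V=4.5174), down 85.4100 (V=19.1880). Price 8.1168; hedge Δ=-0.3215, bond B=45.7337.
Check: Δ(0,0)·S0 + B(0,0) = 8.1168 = V0.

(0,0): Delta=-0.3215 Bond=45.7337
(1,0): Delta=-0.7563 Bond=83.7829
(1,1): Delta=-0.2238 Bond=33.8434
(2,0): Delta=-1.0000 Bond=100.6536
(2,1): Delta=-0.7015 Bond=80.2188
(2,2): Delta=-0.1164 Bond=18.7621
(3,0): Delta=-1.0000 Bond=102.6667
(3,1): Delta=-1.0000 Bond=102.6667
(3,2): Delta=-0.6344 Bond=74.6358
(3,3): Delta=0.0000 Bond=0.0000
V0=8.1168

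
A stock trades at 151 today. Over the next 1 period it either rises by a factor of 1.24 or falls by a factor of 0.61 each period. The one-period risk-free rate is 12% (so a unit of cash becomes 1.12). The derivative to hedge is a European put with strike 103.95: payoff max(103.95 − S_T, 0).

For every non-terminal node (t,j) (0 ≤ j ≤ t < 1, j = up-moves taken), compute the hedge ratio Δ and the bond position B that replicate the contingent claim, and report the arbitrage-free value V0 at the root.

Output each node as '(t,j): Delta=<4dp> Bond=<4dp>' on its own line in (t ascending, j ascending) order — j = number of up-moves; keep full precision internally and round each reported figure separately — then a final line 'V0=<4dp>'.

Under the risk-neutral measure, an up-move has probability p* = (R−d)/(u−d) = 0.8095 and values discount at R = 1.12.
Terminal values V(1,·): V(1,0)=11.8400, V(1,1)=0.0000
  t=0,j=0: stock 151.0000 → up 187.2400 (V=0.0000), down 92.1100 (V=11.8400). Price 2.0136; hedge Δ=-0.1245, bond B=20.8073.
Check: Δ(0,0)·S0 + B(0,0) = 2.0136 = V0.

(0,0): Delta=-0.1245 Bond=20.8073
V0=2.0136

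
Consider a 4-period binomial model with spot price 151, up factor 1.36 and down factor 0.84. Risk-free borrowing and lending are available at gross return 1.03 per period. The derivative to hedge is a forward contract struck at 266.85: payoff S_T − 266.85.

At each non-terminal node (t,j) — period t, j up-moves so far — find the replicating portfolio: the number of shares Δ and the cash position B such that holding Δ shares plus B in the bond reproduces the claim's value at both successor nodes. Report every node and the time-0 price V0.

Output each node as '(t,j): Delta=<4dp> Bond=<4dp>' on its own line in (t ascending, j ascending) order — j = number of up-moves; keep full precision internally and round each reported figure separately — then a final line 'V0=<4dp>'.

Risk-neutral probability p* = (R−d)/(u−d) = (1.03−0.84)/(1.36−0.84) = 0.3654.
Terminal payoffs: V(4,0)=-191.6714, V(4,1)=-145.1323, V(4,2)=-69.7833, V(4,3)=52.2104, V(4,4)=249.7240
(3,0): S=89.4983. Δ = (V_up−V_dn)/(S_up−S_dn) = (-145.1323−-191.6714)/(121.7177−75.1786) = 1.0000. V = [p*·-145.1323 + (1−p*)·-191.6714]/1.03 = -169.5794. B = V − Δ·S = -259.0777.
(3,1): S=144.9020. Δ = (V_up−V_dn)/(S_up−S_dn) = (-69.7833−-145.1323)/(197.0667−121.7177) = 1.0000. V = [p*·-69.7833 + (1−p*)·-145.1323]/1.03 = -114.1757. B = V − Δ·S = -259.0777.
(3,2): S=234.6033. Δ = (V_up−V_dn)/(S_up−S_dn) = (52.2104−-69.7833)/(319.0604−197.0667) = 1.0000. V = [p*·52.2104 + (1−p*)·-69.7833]/1.03 = -24.4744. B = V − Δ·S = -259.0777.
(3,3): S=379.8339. Δ = (V_up−V_dn)/(S_up−S_dn) = (249.7240−52.2104)/(516.5740−319.0604) = 1.0000. V = [p*·249.7240 + (1−p*)·52.2104]/1.03 = 120.7562. B = V − Δ·S = -259.0777.
(2,0): S=106.5456. Δ = (V_up−V_dn)/(S_up−S_dn) = (-114.1757−-169.5794)/(144.9020−89.4983) = 1.0000. V = [p*·-114.1757 + (1−p*)·-169.5794]/1.03 = -144.9861. B = V − Δ·S = -251.5317.
(2,1): S=172.5024. Δ = (V_up−V_dn)/(S_up−S_dn) = (-24.4744−-114.1757)/(234.6033−144.9020) = 1.0000. V = [p*·-24.4744 + (1−p*)·-114.1757]/1.03 = -79.0293. B = V − Δ·S = -251.5317.
(2,2): S=279.2896. Δ = (V_up−V_dn)/(S_up−S_dn) = (120.7562−-24.4744)/(379.8339−234.6033) = 1.0000. V = [p*·120.7562 + (1−p*)·-24.4744]/1.03 = 27.7579. B = V − Δ·S = -251.5317.
(1,0): S=126.8400. Δ = (V_up−V_dn)/(S_up−S_dn) = (-79.0293−-144.9861)/(172.5024−106.5456) = 1.0000. V = [p*·-79.0293 + (1−p*)·-144.9861]/1.03 = -117.3656. B = V − Δ·S = -244.2056.
(1,1): S=205.3600. Δ = (V_up−V_dn)/(S_up−S_dn) = (27.7579−-79.0293)/(279.2896−172.5024) = 1.0000. V = [p*·27.7579 + (1−p*)·-79.0293]/1.03 = -38.8456. B = V − Δ·S = -244.2056.
(0,0): S=151.0000. Δ = (V_up−V_dn)/(S_up−S_dn) = (-38.8456−-117.3656)/(205.3600−126.8400) = 1.0000. V = [p*·-38.8456 + (1−p*)·-117.3656]/1.03 = -86.0928. B = V − Δ·S = -237.0928.
Check: Δ(0,0)·S0 + B(0,0) = -86.0928 = V0.

(0,0): Delta=1.0000 Bond=-237.0928
(1,0): Delta=1.0000 Bond=-244.2056
(1,1): Delta=1.0000 Bond=-244.2056
(2,0): Delta=1.0000 Bond=-251.5317
(2,1): Delta=1.0000 Bond=-251.5317
(2,2): Delta=1.0000 Bond=-251.5317
(3,0): Delta=1.0000 Bond=-259.0777
(3,1): Delta=1.0000 Bond=-259.0777
(3,2): Delta=1.0000 Bond=-259.0777
(3,3): Delta=1.0000 Bond=-259.0777
V0=-86.0928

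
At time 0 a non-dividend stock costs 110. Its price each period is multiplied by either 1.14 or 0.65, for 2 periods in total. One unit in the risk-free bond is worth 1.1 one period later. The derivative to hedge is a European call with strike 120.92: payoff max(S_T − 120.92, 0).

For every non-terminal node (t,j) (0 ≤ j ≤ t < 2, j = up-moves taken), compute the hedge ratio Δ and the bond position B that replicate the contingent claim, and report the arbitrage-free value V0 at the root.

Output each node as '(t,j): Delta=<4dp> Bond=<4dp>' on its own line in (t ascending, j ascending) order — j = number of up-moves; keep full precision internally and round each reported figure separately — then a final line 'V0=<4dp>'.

(0,0): Delta=0.3413 Bond=-22.1861
(1,0): Delta=0.0000 Bond=0.0000
(1,1): Delta=0.3586 Bond=-26.5740
V0=15.3596

No-arbitrage ⇒ martingale measure with p* = (R−d)/(u−d) = 0.9184.
Terminal values V(2,·): V(2,0)=0.0000, V(2,1)=0.0000, V(2,2)=22.0360
  t=1,j=0: stock 71.5000 → up 81.5100 (V=0.0000), down 46.4750 (V=0.0000). Price 0.0000; hedge Δ=0.0000, bond B=0.0000.
  t=1,j=1: stock 125.4000 → up 142.9560 (V=22.0360), down 81.5100 (V=0.0000). Price 18.3974; hedge Δ=0.3586, bond B=-26.5740.
  t=0,j=0: stock 110.0000 → up 125.4000 (V=18.3974), down 71.5000 (V=0.0000). Price 15.3596; hedge Δ=0.3413, bond B=-22.1861.
Self-financing check: at every node Δ·S+B equals the discounted successor values.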